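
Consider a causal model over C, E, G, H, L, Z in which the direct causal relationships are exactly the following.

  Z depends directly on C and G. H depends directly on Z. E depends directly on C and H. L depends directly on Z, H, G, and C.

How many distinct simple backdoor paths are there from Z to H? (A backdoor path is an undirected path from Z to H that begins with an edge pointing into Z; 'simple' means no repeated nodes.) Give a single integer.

A backdoor path from Z to H is any simple undirected path whose first edge points into Z (i.e. leaves Z via a parent).
Parents of Z: {C, G}.
Enumerating:
  P1: Z <- C -> E <- H
  P2: Z <- C -> L <- H
  P3: Z <- G -> L <- C -> E <- H
  P4: Z <- G -> L <- H
That exhausts the simple backdoor paths. Count: 4.

4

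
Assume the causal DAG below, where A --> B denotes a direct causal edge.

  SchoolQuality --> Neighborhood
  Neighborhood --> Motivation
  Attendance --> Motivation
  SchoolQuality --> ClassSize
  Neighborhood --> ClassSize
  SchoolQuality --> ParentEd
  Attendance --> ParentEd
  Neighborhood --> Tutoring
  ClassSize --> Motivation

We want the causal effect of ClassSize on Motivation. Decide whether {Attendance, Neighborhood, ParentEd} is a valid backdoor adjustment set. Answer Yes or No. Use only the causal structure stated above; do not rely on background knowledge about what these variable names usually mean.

Backdoor paths from ClassSize to Motivation (paths whose first edge points into ClassSize):
  P1: ClassSize <- SchoolQuality -> Neighborhood -> Motivation
  P2: ClassSize <- SchoolQuality -> ParentEd <- Attendance -> Motivation
  P3: ClassSize <- Neighborhood <- SchoolQuality -> ParentEd <- Attendance -> Motivation
  P4: ClassSize <- Neighborhood -> Motivation
Condition 1 (no descendant of ClassSize in the set): holds — descendants of ClassSize are {Motivation}; none are in {Attendance, Neighborhood, ParentEd}.
Condition 2 (every backdoor path blocked by {Attendance, Neighborhood, ParentEd}):
  P1: blocked at chain node Neighborhood ∈ conditioning set.
  P2: blocked at fork node Attendance ∈ conditioning set.
  P3: blocked at chain node Neighborhood ∈ conditioning set.
  P4: blocked at fork node Neighborhood ∈ conditioning set.
{Attendance, Neighborhood, ParentEd} satisfies the backdoor criterion.

Yes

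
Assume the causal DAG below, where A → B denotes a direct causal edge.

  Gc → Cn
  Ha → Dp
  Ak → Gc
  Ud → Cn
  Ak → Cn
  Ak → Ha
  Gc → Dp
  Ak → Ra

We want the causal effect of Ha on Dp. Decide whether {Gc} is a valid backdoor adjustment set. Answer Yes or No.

Yes

Backdoor paths from Ha to Dp (paths whose first edge points into Ha):
  P1: Ha <- Ak -> Gc -> Dp
  P2: Ha <- Ak -> Cn <- Gc -> Dp
Condition 1 (no descendant of Ha in the set): holds — descendants of Ha are {Dp}; none are in {Gc}.
Condition 2 (every backdoor path blocked by {Gc}):
  P1: blocked at chain node Gc ∈ conditioning set.
  P2: blocked at collider Cn (neither it nor any descendant is in the conditioning set).
{Gc} satisfies the backdoor criterion.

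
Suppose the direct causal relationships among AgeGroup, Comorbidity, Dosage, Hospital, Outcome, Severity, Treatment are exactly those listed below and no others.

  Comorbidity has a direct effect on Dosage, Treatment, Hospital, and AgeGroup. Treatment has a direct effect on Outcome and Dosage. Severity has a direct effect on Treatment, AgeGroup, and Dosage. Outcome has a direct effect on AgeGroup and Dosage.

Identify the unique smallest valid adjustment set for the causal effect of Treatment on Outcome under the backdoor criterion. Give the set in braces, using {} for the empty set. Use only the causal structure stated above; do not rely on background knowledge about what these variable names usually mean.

Variables eligible for adjustment (non-descendants of Treatment, excluding Treatment and Outcome): {Comorbidity, Hospital, Severity}.
Backdoor paths from Treatment to Outcome:
  P1: Treatment <- Severity -> Dosage <- Comorbidity -> AgeGroup <- Outcome
  P2: Treatment <- Severity -> Dosage <- Outcome
  P3: Treatment <- Severity -> AgeGroup <- Comorbidity -> Dosage <- Outcome
  P4: Treatment <- Severity -> AgeGroup <- Outcome
  P5: Treatment <- Comorbidity -> Dosage <- Severity -> AgeGroup <- Outcome
  P6: Treatment <- Comorbidity -> Dosage <- Outcome
  P7: Treatment <- Comorbidity -> AgeGroup <- Severity -> Dosage <- Outcome
  P8: Treatment <- Comorbidity -> AgeGroup <- Outcome
Each backdoor path contains an unconditioned collider, so every path is already blocked with the empty conditioning set:
  P1: blocked at collider Dosage (neither it nor any descendant is in the conditioning set).
  P2: blocked at collider Dosage (neither it nor any descendant is in the conditioning set).
  P3: blocked at collider AgeGroup (neither it nor any descendant is in the conditioning set).
  P4: blocked at collider AgeGroup (neither it nor any descendant is in the conditioning set).
  P5: blocked at collider Dosage (neither it nor any descendant is in the conditioning set).
  P6: blocked at collider Dosage (neither it nor any descendant is in the conditioning set).
  P7: blocked at collider AgeGroup (neither it nor any descendant is in the conditioning set).
  P8: blocked at collider AgeGroup (neither it nor any descendant is in the conditioning set).
The empty set is therefore the unique smallest valid set.

{}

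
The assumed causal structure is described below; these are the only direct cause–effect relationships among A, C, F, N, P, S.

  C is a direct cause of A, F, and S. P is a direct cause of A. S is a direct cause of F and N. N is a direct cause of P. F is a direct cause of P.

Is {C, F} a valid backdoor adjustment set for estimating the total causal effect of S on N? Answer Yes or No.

No

Backdoor paths from S to N (paths whose first edge points into S):
  P1: S <- C -> F -> P <- N
  P2: S <- C -> A <- P <- N
Condition 1 (no descendant of S in the set): FAILS — F is a descendant of S.
Condition 2 (every backdoor path blocked by {C, F}):
  P1: blocked at fork node C ∈ conditioning set.
  P2: blocked at fork node C ∈ conditioning set.
{C, F} does not satisfy the backdoor criterion.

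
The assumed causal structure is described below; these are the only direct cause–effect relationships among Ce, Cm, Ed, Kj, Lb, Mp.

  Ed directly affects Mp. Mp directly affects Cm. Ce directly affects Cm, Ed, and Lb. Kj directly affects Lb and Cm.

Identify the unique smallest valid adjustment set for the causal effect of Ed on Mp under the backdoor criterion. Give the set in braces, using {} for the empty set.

{}

Variables eligible for adjustment (non-descendants of Ed, excluding Ed and Mp): {Ce, Kj, Lb}.
Backdoor paths from Ed to Mp:
  P1: Ed <- Ce -> Cm <- Mp
  P2: Ed <- Ce -> Lb <- Kj -> Cm <- Mp
Each backdoor path contains an unconditioned collider, so every path is already blocked with the empty conditioning set:
  P1: blocked at collider Cm (neither it nor any descendant is in the conditioning set).
  P2: blocked at collider Lb (neither it nor any descendant is in the conditioning set).
The empty set is therefore the unique smallest valid set.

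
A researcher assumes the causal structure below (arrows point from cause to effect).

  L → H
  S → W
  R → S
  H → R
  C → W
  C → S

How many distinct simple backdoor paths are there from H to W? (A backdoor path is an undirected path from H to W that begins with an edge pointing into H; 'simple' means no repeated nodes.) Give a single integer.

0

A backdoor path from H to W is any simple undirected path whose first edge points into H (i.e. leaves H via a parent).
Parents of H: {L}.
No simple path from any parent of H reaches W without revisiting H, so there are no backdoor paths.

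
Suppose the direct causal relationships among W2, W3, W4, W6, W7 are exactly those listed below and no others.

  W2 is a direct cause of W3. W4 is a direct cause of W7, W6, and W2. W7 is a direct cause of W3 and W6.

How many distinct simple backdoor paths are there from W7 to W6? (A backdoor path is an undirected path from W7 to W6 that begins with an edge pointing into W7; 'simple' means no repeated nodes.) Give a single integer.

1

A backdoor path from W7 to W6 is any simple undirected path whose first edge points into W7 (i.e. leaves W7 via a parent).
Parents of W7: {W4}.
Enumerating:
  P1: W7 <- W4 -> W6
That exhausts the simple backdoor paths. Count: 1.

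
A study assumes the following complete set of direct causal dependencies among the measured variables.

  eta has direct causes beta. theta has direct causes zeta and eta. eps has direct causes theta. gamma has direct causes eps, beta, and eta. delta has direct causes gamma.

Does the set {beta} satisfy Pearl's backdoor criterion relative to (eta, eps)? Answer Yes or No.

Yes

Backdoor paths from eta to eps (paths whose first edge points into eta):
  P1: eta <- beta -> gamma <- eps
Condition 1 (no descendant of eta in the set): holds — descendants of eta are {delta, eps, gamma, theta}; none are in {beta}.
Condition 2 (every backdoor path blocked by {beta}):
  P1: blocked at fork node beta ∈ conditioning set.
{beta} satisfies the backdoor criterion.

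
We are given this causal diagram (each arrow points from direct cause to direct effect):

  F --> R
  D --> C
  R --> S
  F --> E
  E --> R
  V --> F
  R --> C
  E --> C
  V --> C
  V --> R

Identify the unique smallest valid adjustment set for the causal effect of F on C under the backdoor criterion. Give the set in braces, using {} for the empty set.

{V}

Variables eligible for adjustment (non-descendants of F, excluding F and C): {D, V}.
Backdoor paths from F to C:
  P1: F <- V -> R <- E -> C
  P2: F <- V -> R -> C
  P3: F <- V -> C
The empty set is not sufficient: P2 (F <- V -> R -> C) has no collider blocking it and no conditioned non-collider, so it is open.
Try {V}:
  P1: blocked at fork node V ∈ conditioning set.
  P2: blocked at fork node V ∈ conditioning set.
  P3: blocked at fork node V ∈ conditioning set.
{V} contains no descendant of F and blocks every backdoor path.
No other singleton works — e.g. {D} leaves P2 open — so {V} is the unique smallest valid adjustment set.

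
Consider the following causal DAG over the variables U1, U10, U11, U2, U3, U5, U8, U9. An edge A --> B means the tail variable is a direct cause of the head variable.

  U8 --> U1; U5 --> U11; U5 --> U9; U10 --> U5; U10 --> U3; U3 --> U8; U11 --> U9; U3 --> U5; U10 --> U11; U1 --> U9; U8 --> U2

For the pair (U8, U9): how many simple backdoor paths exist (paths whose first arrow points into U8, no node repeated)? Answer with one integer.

7

A backdoor path from U8 to U9 is any simple undirected path whose first edge points into U8 (i.e. leaves U8 via a parent).
Parents of U8: {U3}.
Enumerating:
  P1: U8 <- U3 <- U10 -> U5 -> U11 -> U9
  P2: U8 <- U3 <- U10 -> U5 -> U9
  P3: U8 <- U3 <- U10 -> U11 <- U5 -> U9
  P4: U8 <- U3 <- U10 -> U11 -> U9
  P5: U8 <- U3 -> U5 <- U10 -> U11 -> U9
  P6: U8 <- U3 -> U5 -> U11 -> U9
  P7: U8 <- U3 -> U5 -> U9
That exhausts the simple backdoor paths. Count: 7.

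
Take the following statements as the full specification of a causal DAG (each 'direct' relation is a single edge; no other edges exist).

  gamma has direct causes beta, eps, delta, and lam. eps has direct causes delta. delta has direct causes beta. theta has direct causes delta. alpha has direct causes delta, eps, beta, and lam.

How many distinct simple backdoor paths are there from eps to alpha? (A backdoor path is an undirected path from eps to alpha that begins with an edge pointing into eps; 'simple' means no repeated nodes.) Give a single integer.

A backdoor path from eps to alpha is any simple undirected path whose first edge points into eps (i.e. leaves eps via a parent).
Parents of eps: {delta}.
Enumerating:
  P1: eps <- delta <- beta -> gamma <- lam -> alpha
  P2: eps <- delta <- beta -> alpha
  P3: eps <- delta -> gamma <- beta -> alpha
  P4: eps <- delta -> gamma <- lam -> alpha
  P5: eps <- delta -> alpha
That exhausts the simple backdoor paths. Count: 5.

5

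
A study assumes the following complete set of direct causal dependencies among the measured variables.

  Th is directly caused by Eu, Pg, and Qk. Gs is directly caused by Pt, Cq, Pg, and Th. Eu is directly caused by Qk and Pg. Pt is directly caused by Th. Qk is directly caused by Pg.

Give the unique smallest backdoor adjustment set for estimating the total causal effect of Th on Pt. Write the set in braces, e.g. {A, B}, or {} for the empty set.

Variables eligible for adjustment (non-descendants of Th, excluding Th and Pt): {Cq, Eu, Pg, Qk}.
Backdoor paths from Th to Pt:
  P1: Th <- Pg -> Gs <- Pt
  P2: Th <- Qk <- Pg -> Gs <- Pt
  P3: Th <- Qk -> Eu <- Pg -> Gs <- Pt
  P4: Th <- Eu <- Pg -> Gs <- Pt
  P5: Th <- Eu <- Qk <- Pg -> Gs <- Pt
Each backdoor path contains an unconditioned collider, so every path is already blocked with the empty conditioning set:
  P1: blocked at collider Gs (neither it nor any descendant is in the conditioning set).
  P2: blocked at collider Gs (neither it nor any descendant is in the conditioning set).
  P3: blocked at collider Eu (neither it nor any descendant is in the conditioning set).
  P4: blocked at collider Gs (neither it nor any descendant is in the conditioning set).
  P5: blocked at collider Gs (neither it nor any descendant is in the conditioning set).
The empty set is therefore the unique smallest valid set.

{}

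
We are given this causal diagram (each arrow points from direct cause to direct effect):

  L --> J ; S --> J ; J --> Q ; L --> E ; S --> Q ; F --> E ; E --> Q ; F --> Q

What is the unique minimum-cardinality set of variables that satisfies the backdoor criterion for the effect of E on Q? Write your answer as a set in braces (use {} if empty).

Variables eligible for adjustment (non-descendants of E, excluding E and Q): {F, J, L, S}.
Backdoor paths from E to Q:
  P1: E <- L -> J <- S -> Q
  P2: E <- L -> J -> Q
  P3: E <- F -> Q
The empty set is not sufficient: P2 (E <- L -> J -> Q) has no collider blocking it and no conditioned non-collider, so it is open.
Try {F, L}:
  P1: blocked at fork node L ∈ conditioning set.
  P2: blocked at fork node L ∈ conditioning set.
  P3: blocked at fork node F ∈ conditioning set.
{F, L} contains no descendant of E and blocks every backdoor path.
Every element of {F, L} is needed (dropping F leaves P3 open; dropping L leaves P2 open), so no proper subset is valid.
Among all size-2 subsets of the eligible variables, only {F, L} blocks every backdoor path, so it is the unique smallest valid adjustment set.

{F, L}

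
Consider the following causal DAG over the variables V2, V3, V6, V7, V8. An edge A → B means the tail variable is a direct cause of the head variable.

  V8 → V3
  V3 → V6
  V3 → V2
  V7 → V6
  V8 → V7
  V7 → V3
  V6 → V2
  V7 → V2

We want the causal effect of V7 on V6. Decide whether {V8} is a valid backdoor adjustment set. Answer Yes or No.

Backdoor paths from V7 to V6 (paths whose first edge points into V7):
  P1: V7 <- V8 -> V3 -> V6
  P2: V7 <- V8 -> V3 -> V2 <- V6
Condition 1 (no descendant of V7 in the set): holds — descendants of V7 are {V2, V3, V6}; none are in {V8}.
Condition 2 (every backdoor path blocked by {V8}):
  P1: blocked at fork node V8 ∈ conditioning set.
  P2: blocked at fork node V8 ∈ conditioning set.
{V8} satisfies the backdoor criterion.

Yes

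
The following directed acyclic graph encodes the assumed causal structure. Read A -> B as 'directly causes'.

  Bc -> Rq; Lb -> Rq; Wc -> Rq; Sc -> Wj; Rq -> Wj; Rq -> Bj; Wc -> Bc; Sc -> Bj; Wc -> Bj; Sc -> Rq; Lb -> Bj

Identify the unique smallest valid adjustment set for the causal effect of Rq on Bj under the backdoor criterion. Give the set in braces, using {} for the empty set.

{Lb, Sc, Wc}

Variables eligible for adjustment (non-descendants of Rq, excluding Rq and Bj): {Bc, Lb, Sc, Wc}.
Backdoor paths from Rq to Bj:
  P1: Rq <- Sc -> Bj
  P2: Rq <- Lb -> Bj
  P3: Rq <- Wc -> Bj
  P4: Rq <- Bc <- Wc -> Bj
The empty set is not sufficient: P1 (Rq <- Sc -> Bj) has no collider blocking it and no conditioned non-collider, so it is open.
Try {Lb, Sc, Wc}:
  P1: blocked at fork node Sc ∈ conditioning set.
  P2: blocked at fork node Lb ∈ conditioning set.
  P3: blocked at fork node Wc ∈ conditioning set.
  P4: blocked at fork node Wc ∈ conditioning set.
{Lb, Sc, Wc} contains no descendant of Rq and blocks every backdoor path.
Every element of {Lb, Sc, Wc} is needed (dropping Lb leaves P2 open; dropping Sc leaves P1 open; dropping Wc leaves P3 open), so no proper subset is valid.
Among all size-3 subsets of the eligible variables, only {Lb, Sc, Wc} blocks every backdoor path, so it is the unique smallest valid adjustment set.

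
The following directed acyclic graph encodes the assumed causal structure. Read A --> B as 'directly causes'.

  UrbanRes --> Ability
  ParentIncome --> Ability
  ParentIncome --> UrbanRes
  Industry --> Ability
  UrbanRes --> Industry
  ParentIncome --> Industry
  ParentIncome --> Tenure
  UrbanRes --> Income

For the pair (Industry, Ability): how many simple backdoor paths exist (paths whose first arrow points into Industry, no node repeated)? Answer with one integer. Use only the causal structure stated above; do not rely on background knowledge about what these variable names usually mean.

A backdoor path from Industry to Ability is any simple undirected path whose first edge points into Industry (i.e. leaves Industry via a parent).
Parents of Industry: {ParentIncome, UrbanRes}.
Enumerating:
  P1: Industry <- ParentIncome -> UrbanRes -> Ability
  P2: Industry <- ParentIncome -> Ability
  P3: Industry <- UrbanRes <- ParentIncome -> Ability
  P4: Industry <- UrbanRes -> Ability
That exhausts the simple backdoor paths. Count: 4.

4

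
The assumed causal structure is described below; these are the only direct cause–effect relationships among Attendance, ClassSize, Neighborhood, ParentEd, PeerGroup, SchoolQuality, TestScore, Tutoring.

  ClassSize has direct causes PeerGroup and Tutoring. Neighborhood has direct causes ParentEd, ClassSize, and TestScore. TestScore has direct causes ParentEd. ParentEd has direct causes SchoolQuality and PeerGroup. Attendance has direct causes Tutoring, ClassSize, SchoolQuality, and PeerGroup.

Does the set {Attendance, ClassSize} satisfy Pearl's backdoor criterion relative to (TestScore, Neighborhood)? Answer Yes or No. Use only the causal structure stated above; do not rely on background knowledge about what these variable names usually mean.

Backdoor paths from TestScore to Neighborhood (paths whose first edge points into TestScore):
  P1: TestScore <- ParentEd <- PeerGroup -> ClassSize -> Neighborhood
  P2: TestScore <- ParentEd <- PeerGroup -> Attendance <- Tutoring -> ClassSize -> Neighborhood
  P3: TestScore <- ParentEd <- PeerGroup -> Attendance <- ClassSize -> Neighborhood
  P4: TestScore <- ParentEd <- SchoolQuality -> Attendance <- PeerGroup -> ClassSize -> Neighborhood
  P5: TestScore <- ParentEd <- SchoolQuality -> Attendance <- Tutoring -> ClassSize -> Neighborhood
  P6: TestScore <- ParentEd <- SchoolQuality -> Attendance <- ClassSize -> Neighborhood
  P7: TestScore <- ParentEd -> Neighborhood
Condition 1 (no descendant of TestScore in the set): holds — descendants of TestScore are {Neighborhood}; none are in {Attendance, ClassSize}.
Condition 2 (every backdoor path blocked by {Attendance, ClassSize}):
  P1: blocked at chain node ClassSize ∈ conditioning set.
  P2: blocked at chain node ClassSize ∈ conditioning set.
  P3: blocked at fork node ClassSize ∈ conditioning set.
  P4: blocked at chain node ClassSize ∈ conditioning set.
  P5: blocked at chain node ClassSize ∈ conditioning set.
  P6: blocked at fork node ClassSize ∈ conditioning set.
  P7: open — no interior node is in the conditioning set.
{Attendance, ClassSize} does not satisfy the backdoor criterion.

No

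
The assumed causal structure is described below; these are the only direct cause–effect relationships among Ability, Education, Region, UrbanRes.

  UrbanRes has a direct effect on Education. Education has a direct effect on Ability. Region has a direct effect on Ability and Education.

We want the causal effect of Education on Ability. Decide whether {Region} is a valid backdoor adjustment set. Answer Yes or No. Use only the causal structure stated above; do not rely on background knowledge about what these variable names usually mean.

Backdoor paths from Education to Ability (paths whose first edge points into Education):
  P1: Education <- Region -> Ability
Condition 1 (no descendant of Education in the set): holds — descendants of Education are {Ability}; none are in {Region}.
Condition 2 (every backdoor path blocked by {Region}):
  P1: blocked at fork node Region ∈ conditioning set.
{Region} satisfies the backdoor criterion.

Yes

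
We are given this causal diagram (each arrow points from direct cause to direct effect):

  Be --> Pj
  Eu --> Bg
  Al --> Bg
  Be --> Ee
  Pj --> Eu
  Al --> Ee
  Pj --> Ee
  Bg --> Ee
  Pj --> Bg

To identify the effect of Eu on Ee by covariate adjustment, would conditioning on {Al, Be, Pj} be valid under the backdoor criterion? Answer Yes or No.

Yes

Backdoor paths from Eu to Ee (paths whose first edge points into Eu):
  P1: Eu <- Pj <- Be -> Ee
  P2: Eu <- Pj -> Bg <- Al -> Ee
  P3: Eu <- Pj -> Bg -> Ee
  P4: Eu <- Pj -> Ee
Condition 1 (no descendant of Eu in the set): holds — descendants of Eu are {Bg, Ee}; none are in {Al, Be, Pj}.
Condition 2 (every backdoor path blocked by {Al, Be, Pj}):
  P1: blocked at chain node Pj ∈ conditioning set.
  P2: blocked at fork node Pj ∈ conditioning set.
  P3: blocked at fork node Pj ∈ conditioning set.
  P4: blocked at fork node Pj ∈ conditioning set.
{Al, Be, Pj} satisfies the backdoor criterion.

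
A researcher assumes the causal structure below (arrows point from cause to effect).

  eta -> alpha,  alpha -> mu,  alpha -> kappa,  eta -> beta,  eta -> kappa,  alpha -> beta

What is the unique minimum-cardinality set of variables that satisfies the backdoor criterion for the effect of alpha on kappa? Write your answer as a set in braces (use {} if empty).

Variables eligible for adjustment (non-descendants of alpha, excluding alpha and kappa): {eta}.
Backdoor paths from alpha to kappa:
  P1: alpha <- eta -> kappa
The empty set is not sufficient: P1 (alpha <- eta -> kappa) has no collider blocking it and no conditioned non-collider, so it is open.
Try {eta}:
  P1: blocked at fork node eta ∈ conditioning set.
{eta} contains no descendant of alpha and blocks every backdoor path.
{eta} is the unique smallest valid adjustment set.

{eta}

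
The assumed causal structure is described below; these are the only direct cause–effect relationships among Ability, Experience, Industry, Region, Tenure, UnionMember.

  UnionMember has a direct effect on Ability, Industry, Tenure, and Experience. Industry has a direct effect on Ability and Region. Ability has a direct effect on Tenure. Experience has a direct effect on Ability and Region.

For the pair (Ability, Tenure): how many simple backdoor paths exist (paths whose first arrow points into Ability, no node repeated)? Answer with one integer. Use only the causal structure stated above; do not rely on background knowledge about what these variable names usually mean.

5

A backdoor path from Ability to Tenure is any simple undirected path whose first edge points into Ability (i.e. leaves Ability via a parent).
Parents of Ability: {Experience, Industry, UnionMember}.
Enumerating:
  P1: Ability <- UnionMember -> Tenure
  P2: Ability <- Industry <- UnionMember -> Tenure
  P3: Ability <- Industry -> Region <- Experience <- UnionMember -> Tenure
  P4: Ability <- Experience <- UnionMember -> Tenure
  P5: Ability <- Experience -> Region <- Industry <- UnionMember -> Tenure
That exhausts the simple backdoor paths. Count: 5.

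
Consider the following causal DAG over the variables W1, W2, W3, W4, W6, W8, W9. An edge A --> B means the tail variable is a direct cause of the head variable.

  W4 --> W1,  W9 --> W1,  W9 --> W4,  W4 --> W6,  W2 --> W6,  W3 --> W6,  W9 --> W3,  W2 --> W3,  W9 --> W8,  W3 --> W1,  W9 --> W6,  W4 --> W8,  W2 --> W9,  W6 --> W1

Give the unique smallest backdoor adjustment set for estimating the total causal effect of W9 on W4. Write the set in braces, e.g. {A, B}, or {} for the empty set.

Variables eligible for adjustment (non-descendants of W9, excluding W9 and W4): {W2}.
Backdoor paths from W9 to W4:
  P1: W9 <- W2 -> W3 -> W6 <- W4
  P2: W9 <- W2 -> W3 -> W6 -> W1 <- W4
  P3: W9 <- W2 -> W3 -> W1 <- W4
  P4: W9 <- W2 -> W3 -> W1 <- W6 <- W4
  P5: W9 <- W2 -> W6 <- W4
  P6: W9 <- W2 -> W6 <- W3 -> W1 <- W4
  P7: W9 <- W2 -> W6 -> W1 <- W4
Each backdoor path contains an unconditioned collider, so every path is already blocked with the empty conditioning set:
  P1: blocked at collider W6 (neither it nor any descendant is in the conditioning set).
  P2: blocked at collider W1 (neither it nor any descendant is in the conditioning set).
  P3: blocked at collider W1 (neither it nor any descendant is in the conditioning set).
  P4: blocked at collider W1 (neither it nor any descendant is in the conditioning set).
  P5: blocked at collider W6 (neither it nor any descendant is in the conditioning set).
  P6: blocked at collider W6 (neither it nor any descendant is in the conditioning set).
  P7: blocked at collider W1 (neither it nor any descendant is in the conditioning set).
The empty set is therefore the unique smallest valid set.

{}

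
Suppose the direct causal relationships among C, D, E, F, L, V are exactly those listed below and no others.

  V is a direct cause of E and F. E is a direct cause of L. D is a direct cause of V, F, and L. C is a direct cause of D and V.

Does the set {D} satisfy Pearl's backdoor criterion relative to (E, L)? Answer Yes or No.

Backdoor paths from E to L (paths whose first edge points into E):
  P1: E <- V <- C -> D -> L
  P2: E <- V <- D -> L
  P3: E <- V -> F <- D -> L
Condition 1 (no descendant of E in the set): holds — descendants of E are {L}; none are in {D}.
Condition 2 (every backdoor path blocked by {D}):
  P1: blocked at chain node D ∈ conditioning set.
  P2: blocked at fork node D ∈ conditioning set.
  P3: blocked at collider F (neither it nor any descendant is in the conditioning set).
{D} satisfies the backdoor criterion.

Yes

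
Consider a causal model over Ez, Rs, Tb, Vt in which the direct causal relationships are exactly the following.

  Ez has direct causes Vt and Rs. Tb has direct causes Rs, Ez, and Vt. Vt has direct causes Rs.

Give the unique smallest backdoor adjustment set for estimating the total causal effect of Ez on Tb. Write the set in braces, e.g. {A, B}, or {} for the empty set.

Variables eligible for adjustment (non-descendants of Ez, excluding Ez and Tb): {Rs, Vt}.
Backdoor paths from Ez to Tb:
  P1: Ez <- Rs -> Vt -> Tb
  P2: Ez <- Rs -> Tb
  P3: Ez <- Vt <- Rs -> Tb
  P4: Ez <- Vt -> Tb
The empty set is not sufficient: P1 (Ez <- Rs -> Vt -> Tb) has no collider blocking it and no conditioned non-collider, so it is open.
Try {Rs, Vt}:
  P1: blocked at fork node Rs ∈ conditioning set.
  P2: blocked at fork node Rs ∈ conditioning set.
  P3: blocked at chain node Vt ∈ conditioning set.
  P4: blocked at fork node Vt ∈ conditioning set.
{Rs, Vt} contains no descendant of Ez and blocks every backdoor path.
Every element of {Rs, Vt} is needed (dropping Rs leaves P2 open; dropping Vt leaves P4 open), so no proper subset is valid.
Among all size-2 subsets of the eligible variables, only {Rs, Vt} blocks every backdoor path, so it is the unique smallest valid adjustment set.

{Rs, Vt}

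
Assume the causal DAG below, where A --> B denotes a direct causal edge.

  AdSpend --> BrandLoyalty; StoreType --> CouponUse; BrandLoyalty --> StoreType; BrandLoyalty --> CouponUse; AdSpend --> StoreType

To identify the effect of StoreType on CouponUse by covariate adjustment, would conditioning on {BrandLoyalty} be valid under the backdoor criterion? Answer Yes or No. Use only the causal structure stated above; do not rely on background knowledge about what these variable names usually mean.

Yes

Backdoor paths from StoreType to CouponUse (paths whose first edge points into StoreType):
  P1: StoreType <- AdSpend -> BrandLoyalty -> CouponUse
  P2: StoreType <- BrandLoyalty -> CouponUse
Condition 1 (no descendant of StoreType in the set): holds — descendants of StoreType are {CouponUse}; none are in {BrandLoyalty}.
Condition 2 (every backdoor path blocked by {BrandLoyalty}):
  P1: blocked at chain node BrandLoyalty ∈ conditioning set.
  P2: blocked at fork node BrandLoyalty ∈ conditioning set.
{BrandLoyalty} satisfies the backdoor criterion.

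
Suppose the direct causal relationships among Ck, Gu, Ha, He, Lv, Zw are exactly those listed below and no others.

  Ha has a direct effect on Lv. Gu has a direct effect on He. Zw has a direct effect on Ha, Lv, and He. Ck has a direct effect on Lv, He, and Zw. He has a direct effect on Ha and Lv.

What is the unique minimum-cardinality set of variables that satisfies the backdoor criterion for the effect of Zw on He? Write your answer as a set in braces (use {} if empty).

Variables eligible for adjustment (non-descendants of Zw, excluding Zw and He): {Ck, Gu}.
Backdoor paths from Zw to He:
  P1: Zw <- Ck -> He
  P2: Zw <- Ck -> Lv <- He
  P3: Zw <- Ck -> Lv <- Ha <- He
The empty set is not sufficient: P1 (Zw <- Ck -> He) has no collider blocking it and no conditioned non-collider, so it is open.
Try {Ck}:
  P1: blocked at fork node Ck ∈ conditioning set.
  P2: blocked at fork node Ck ∈ conditioning set.
  P3: blocked at fork node Ck ∈ conditioning set.
{Ck} contains no descendant of Zw and blocks every backdoor path.
No other singleton works — e.g. {Gu} leaves P1 open — so {Ck} is the unique smallest valid adjustment set.

{Ck}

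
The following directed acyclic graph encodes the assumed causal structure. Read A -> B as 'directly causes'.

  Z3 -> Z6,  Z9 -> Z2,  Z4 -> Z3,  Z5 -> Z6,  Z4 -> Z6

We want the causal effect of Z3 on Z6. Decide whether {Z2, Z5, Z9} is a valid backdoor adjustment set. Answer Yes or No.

Backdoor paths from Z3 to Z6 (paths whose first edge points into Z3):
  P1: Z3 <- Z4 -> Z6
Condition 1 (no descendant of Z3 in the set): holds — descendants of Z3 are {Z6}; none are in {Z2, Z5, Z9}.
Condition 2 (every backdoor path blocked by {Z2, Z5, Z9}):
  P1: open — no interior node is in the conditioning set.
{Z2, Z5, Z9} does not satisfy the backdoor criterion.

No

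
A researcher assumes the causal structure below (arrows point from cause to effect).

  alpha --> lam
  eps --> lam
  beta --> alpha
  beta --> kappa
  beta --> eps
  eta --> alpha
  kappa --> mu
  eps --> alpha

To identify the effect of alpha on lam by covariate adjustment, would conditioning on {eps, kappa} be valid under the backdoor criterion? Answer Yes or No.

Yes

Backdoor paths from alpha to lam (paths whose first edge points into alpha):
  P1: alpha <- beta -> eps -> lam
  P2: alpha <- eps -> lam
Condition 1 (no descendant of alpha in the set): holds — descendants of alpha are {lam}; none are in {eps, kappa}.
Condition 2 (every backdoor path blocked by {eps, kappa}):
  P1: blocked at chain node eps ∈ conditioning set.
  P2: blocked at fork node eps ∈ conditioning set.
{eps, kappa} satisfies the backdoor criterion.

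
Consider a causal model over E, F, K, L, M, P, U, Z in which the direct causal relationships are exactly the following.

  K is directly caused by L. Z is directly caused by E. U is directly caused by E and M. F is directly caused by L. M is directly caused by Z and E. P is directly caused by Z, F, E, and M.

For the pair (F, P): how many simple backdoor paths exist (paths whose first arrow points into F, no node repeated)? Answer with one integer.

A backdoor path from F to P is any simple undirected path whose first edge points into F (i.e. leaves F via a parent).
Parents of F: {L}.
No simple path from any parent of F reaches P without revisiting F, so there are no backdoor paths.

0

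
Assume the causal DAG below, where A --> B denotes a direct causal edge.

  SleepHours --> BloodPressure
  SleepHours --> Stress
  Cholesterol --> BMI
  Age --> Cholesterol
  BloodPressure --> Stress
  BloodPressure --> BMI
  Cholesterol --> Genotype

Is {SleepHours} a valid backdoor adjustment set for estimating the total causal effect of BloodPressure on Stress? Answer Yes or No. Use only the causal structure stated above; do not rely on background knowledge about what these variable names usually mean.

Yes

Backdoor paths from BloodPressure to Stress (paths whose first edge points into BloodPressure):
  P1: BloodPressure <- SleepHours -> Stress
Condition 1 (no descendant of BloodPressure in the set): holds — descendants of BloodPressure are {BMI, Stress}; none are in {SleepHours}.
Condition 2 (every backdoor path blocked by {SleepHours}):
  P1: blocked at fork node SleepHours ∈ conditioning set.
{SleepHours} satisfies the backdoor criterion.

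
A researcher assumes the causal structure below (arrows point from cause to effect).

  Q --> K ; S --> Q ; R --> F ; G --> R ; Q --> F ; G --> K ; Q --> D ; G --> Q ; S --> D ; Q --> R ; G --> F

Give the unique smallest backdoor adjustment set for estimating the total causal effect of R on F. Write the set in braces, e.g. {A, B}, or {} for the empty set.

Variables eligible for adjustment (non-descendants of R, excluding R and F): {D, G, K, Q, S}.
Backdoor paths from R to F:
  P1: R <- G -> Q -> F
  P2: R <- G -> F
  P3: R <- G -> K <- Q -> F
  P4: R <- Q <- G -> F
  P5: R <- Q -> F
  P6: R <- Q -> K <- G -> F
The empty set is not sufficient: P1 (R <- G -> Q -> F) has no collider blocking it and no conditioned non-collider, so it is open.
Try {G, Q}:
  P1: blocked at fork node G ∈ conditioning set.
  P2: blocked at fork node G ∈ conditioning set.
  P3: blocked at fork node G ∈ conditioning set.
  P4: blocked at chain node Q ∈ conditioning set.
  P5: blocked at fork node Q ∈ conditioning set.
  P6: blocked at fork node Q ∈ conditioning set.
{G, Q} contains no descendant of R and blocks every backdoor path.
Every element of {G, Q} is needed (dropping G leaves P2 open; dropping Q leaves P5 open), so no proper subset is valid.
Among all size-2 subsets of the eligible variables, only {G, Q} blocks every backdoor path, so it is the unique smallest valid adjustment set.

{G, Q}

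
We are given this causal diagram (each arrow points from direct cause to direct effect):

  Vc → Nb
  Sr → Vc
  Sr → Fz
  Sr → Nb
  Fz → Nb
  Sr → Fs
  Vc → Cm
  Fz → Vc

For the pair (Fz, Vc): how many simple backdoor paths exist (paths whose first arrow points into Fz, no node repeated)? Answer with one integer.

2

A backdoor path from Fz to Vc is any simple undirected path whose first edge points into Fz (i.e. leaves Fz via a parent).
Parents of Fz: {Sr}.
Enumerating:
  P1: Fz <- Sr -> Vc
  P2: Fz <- Sr -> Nb <- Vc
That exhausts the simple backdoor paths. Count: 2.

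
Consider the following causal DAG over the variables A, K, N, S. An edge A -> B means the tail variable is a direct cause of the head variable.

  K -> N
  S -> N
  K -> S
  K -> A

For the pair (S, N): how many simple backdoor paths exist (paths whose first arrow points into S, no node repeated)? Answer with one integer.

A backdoor path from S to N is any simple undirected path whose first edge points into S (i.e. leaves S via a parent).
Parents of S: {K}.
Enumerating:
  P1: S <- K -> N
That exhausts the simple backdoor paths. Count: 1.

1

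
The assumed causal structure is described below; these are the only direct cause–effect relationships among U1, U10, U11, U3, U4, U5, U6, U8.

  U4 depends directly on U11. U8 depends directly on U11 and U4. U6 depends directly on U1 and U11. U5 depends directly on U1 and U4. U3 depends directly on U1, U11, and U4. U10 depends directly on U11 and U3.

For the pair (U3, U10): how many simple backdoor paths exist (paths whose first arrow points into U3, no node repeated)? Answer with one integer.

A backdoor path from U3 to U10 is any simple undirected path whose first edge points into U3 (i.e. leaves U3 via a parent).
Parents of U3: {U1, U11, U4}.
Enumerating:
  P1: U3 <- U1 -> U6 <- U11 -> U10
  P2: U3 <- U1 -> U5 <- U4 <- U11 -> U10
  P3: U3 <- U1 -> U5 <- U4 -> U8 <- U11 -> U10
  P4: U3 <- U11 -> U10
  P5: U3 <- U4 <- U11 -> U10
  P6: U3 <- U4 -> U5 <- U1 -> U6 <- U11 -> U10
  P7: U3 <- U4 -> U8 <- U11 -> U10
That exhausts the simple backdoor paths. Count: 7.

7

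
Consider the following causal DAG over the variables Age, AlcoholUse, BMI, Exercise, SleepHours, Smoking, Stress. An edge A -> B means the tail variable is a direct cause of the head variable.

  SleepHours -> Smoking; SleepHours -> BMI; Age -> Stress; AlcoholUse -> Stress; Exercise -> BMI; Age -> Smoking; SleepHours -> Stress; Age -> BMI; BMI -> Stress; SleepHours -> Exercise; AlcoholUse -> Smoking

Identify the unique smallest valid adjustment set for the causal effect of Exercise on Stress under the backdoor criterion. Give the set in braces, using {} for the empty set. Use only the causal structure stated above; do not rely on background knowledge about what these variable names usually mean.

{SleepHours}

Variables eligible for adjustment (non-descendants of Exercise, excluding Exercise and Stress): {Age, AlcoholUse, SleepHours, Smoking}.
Backdoor paths from Exercise to Stress:
  P1: Exercise <- SleepHours -> BMI <- Age -> Smoking <- AlcoholUse -> Stress
  P2: Exercise <- SleepHours -> BMI <- Age -> Stress
  P3: Exercise <- SleepHours -> BMI -> Stress
  P4: Exercise <- SleepHours -> Smoking <- AlcoholUse -> Stress
  P5: Exercise <- SleepHours -> Smoking <- Age -> BMI -> Stress
  P6: Exercise <- SleepHours -> Smoking <- Age -> Stress
  P7: Exercise <- SleepHours -> Stress
The empty set is not sufficient: P3 (Exercise <- SleepHours -> BMI -> Stress) has no collider blocking it and no conditioned non-collider, so it is open.
Try {SleepHours}:
  P1: blocked at fork node SleepHours ∈ conditioning set.
  P2: blocked at fork node SleepHours ∈ conditioning set.
  P3: blocked at fork node SleepHours ∈ conditioning set.
  P4: blocked at fork node SleepHours ∈ conditioning set.
  P5: blocked at fork node SleepHours ∈ conditioning set.
  P6: blocked at fork node SleepHours ∈ conditioning set.
  P7: blocked at fork node SleepHours ∈ conditioning set.
{SleepHours} contains no descendant of Exercise and blocks every backdoor path.
No other singleton works — e.g. {AlcoholUse} leaves P3 open — so {SleepHours} is the unique smallest valid adjustment set.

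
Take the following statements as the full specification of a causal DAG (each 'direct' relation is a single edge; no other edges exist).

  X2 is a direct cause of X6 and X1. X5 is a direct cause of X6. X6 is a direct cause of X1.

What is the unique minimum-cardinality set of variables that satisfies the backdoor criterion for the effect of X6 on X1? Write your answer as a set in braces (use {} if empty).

{X2}

Variables eligible for adjustment (non-descendants of X6, excluding X6 and X1): {X2, X5}.
Backdoor paths from X6 to X1:
  P1: X6 <- X2 -> X1
The empty set is not sufficient: P1 (X6 <- X2 -> X1) has no collider blocking it and no conditioned non-collider, so it is open.
Try {X2}:
  P1: blocked at fork node X2 ∈ conditioning set.
{X2} contains no descendant of X6 and blocks every backdoor path.
No other singleton works — e.g. {X5} leaves P1 open — so {X2} is the unique smallest valid adjustment set.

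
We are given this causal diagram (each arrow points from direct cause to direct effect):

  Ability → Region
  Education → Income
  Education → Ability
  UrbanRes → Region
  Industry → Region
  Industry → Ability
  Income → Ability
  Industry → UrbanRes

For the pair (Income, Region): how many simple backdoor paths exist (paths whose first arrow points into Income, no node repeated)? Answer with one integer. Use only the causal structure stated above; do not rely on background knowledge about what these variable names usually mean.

A backdoor path from Income to Region is any simple undirected path whose first edge points into Income (i.e. leaves Income via a parent).
Parents of Income: {Education}.
Enumerating:
  P1: Income <- Education -> Ability <- Industry -> UrbanRes -> Region
  P2: Income <- Education -> Ability <- Industry -> Region
  P3: Income <- Education -> Ability -> Region
That exhausts the simple backdoor paths. Count: 3.

3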